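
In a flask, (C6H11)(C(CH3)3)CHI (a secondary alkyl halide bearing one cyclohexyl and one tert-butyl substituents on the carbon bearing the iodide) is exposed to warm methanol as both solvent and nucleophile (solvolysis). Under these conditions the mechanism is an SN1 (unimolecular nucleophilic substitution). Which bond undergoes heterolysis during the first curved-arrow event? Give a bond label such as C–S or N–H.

Step 1: Rate-determining heterolysis of the C–I bond gives I⁻ and a secondary carbocation.
The bond broken in this step is the C–I bond.

C–I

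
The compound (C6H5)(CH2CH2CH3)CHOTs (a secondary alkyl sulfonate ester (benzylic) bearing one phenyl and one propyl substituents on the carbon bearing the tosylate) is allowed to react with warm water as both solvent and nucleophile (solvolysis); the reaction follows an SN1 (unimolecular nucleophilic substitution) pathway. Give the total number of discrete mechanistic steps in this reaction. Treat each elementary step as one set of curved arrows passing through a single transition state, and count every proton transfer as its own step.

Step 1: Unassisted departure of TsO⁻ (taking the C–O bonding pair) generates a secondary carbocation.
(No 1,2-shift: no single shift to an adjacent carbon would give a more stable cation.)
Step 2: Nucleophilic capture: the oxygen of H2O bonds to the cationic carbon, producing an oxonium-ion intermediate.
Step 3: Proton transfer from the O–H of the oxonium ion to a solvent molecule delivers the neutral alcohol.
Total: 3 elementary steps.

3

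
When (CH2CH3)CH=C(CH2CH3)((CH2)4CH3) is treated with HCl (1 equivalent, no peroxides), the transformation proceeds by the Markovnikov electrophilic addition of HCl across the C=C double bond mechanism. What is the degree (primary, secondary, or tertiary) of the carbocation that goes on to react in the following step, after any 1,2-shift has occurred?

Step 1: Protonation of the alkene by HCl: the π bond acts as the nucleophile and picks up H⁺, giving the more stable (Markovnikov) tertiary carbocation. The H–Cl bond breaks heterolytically, releasing Cl⁻.
No single 1,2-shift to an adjacent carbon would give a more-substituted cation, so no rearrangement occurs.

tertiary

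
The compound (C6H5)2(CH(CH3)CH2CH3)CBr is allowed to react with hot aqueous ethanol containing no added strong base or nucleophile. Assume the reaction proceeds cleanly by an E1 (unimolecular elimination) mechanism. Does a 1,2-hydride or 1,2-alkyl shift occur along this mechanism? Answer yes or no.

no

The first-formed carbocation is tertiary.
No single 1,2-shift to an adjacent carbon would produce a more-substituted cation than the one already present, so no rearrangement occurs.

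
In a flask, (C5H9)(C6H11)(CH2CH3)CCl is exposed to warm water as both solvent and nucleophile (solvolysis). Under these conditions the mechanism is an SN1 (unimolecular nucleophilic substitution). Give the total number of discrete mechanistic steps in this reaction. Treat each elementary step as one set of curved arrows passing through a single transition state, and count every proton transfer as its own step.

3

Step 1: Ionisation: the C–Cl σ-bond cleaves heterolytically; both bonding electrons depart with Cl⁻, leaving a tertiary carbocation at the α-carbon.
(No 1,2-shift: no single shift to an adjacent carbon would give a more stable cation.)
Step 2: Nucleophilic capture: the oxygen of H2O bonds to the cationic carbon, producing an oxonium-ion intermediate.
Step 3: Proton transfer from the O–H of the oxonium ion to a solvent molecule delivers the neutral alcohol.
Total: 3 elementary steps.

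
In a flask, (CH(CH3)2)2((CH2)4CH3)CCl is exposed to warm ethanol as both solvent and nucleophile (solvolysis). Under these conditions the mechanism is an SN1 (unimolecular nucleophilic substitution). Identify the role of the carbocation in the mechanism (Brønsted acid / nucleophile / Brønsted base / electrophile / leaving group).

Step 2: A lone pair on the oxygen of CH3CH2OH attacks the carbocation, forming a new C–O σ-bond and an oxonium ion.
The carbocation accepts an electron pair into an empty or π* orbital — it is the electrophile.

electrophile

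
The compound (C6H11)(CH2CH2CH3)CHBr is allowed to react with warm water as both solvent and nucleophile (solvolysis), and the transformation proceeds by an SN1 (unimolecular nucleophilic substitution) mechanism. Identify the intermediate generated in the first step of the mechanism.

secondary carbocation

Step 1: The C–Br bond breaks with both electrons going to the bromide; Br⁻ leaves and a secondary carbocation remains.
After step 1 the species present is a secondary carbocation.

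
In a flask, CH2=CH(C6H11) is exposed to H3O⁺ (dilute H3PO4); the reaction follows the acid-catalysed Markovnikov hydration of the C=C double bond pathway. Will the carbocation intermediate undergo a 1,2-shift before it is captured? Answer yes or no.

The first-formed carbocation is secondary.
The adjacent cyclohexyl carbon already bears 2 other carbon substituents and has a hydrogen to migrate; after a 1,2-hydride shift from that carbon the positive charge sits on a tertiary centre.
Tertiary is more stable than secondary, so the shift occurs.

yes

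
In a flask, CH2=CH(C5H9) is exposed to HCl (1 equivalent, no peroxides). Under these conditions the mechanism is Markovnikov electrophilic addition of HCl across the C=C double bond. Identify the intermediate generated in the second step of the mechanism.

Step 1: The π electrons of the C=C bond attack a proton of HCl; Markovnikov addition places the new C–H on the less-substituted alkene carbon, so the positive charge ends up on the more-substituted carbon — a secondary carbocation. The H–Cl bond breaks heterolytically, releasing Cl⁻.
Step 2: Carbocation rearrangement: a 1,2-hydride shift from the adjacent cyclopentyl carbon converts the initially-formed secondary cation into the more stable tertiary cation.
After step 2 the species present is a tertiary carbocation.

tertiary carbocation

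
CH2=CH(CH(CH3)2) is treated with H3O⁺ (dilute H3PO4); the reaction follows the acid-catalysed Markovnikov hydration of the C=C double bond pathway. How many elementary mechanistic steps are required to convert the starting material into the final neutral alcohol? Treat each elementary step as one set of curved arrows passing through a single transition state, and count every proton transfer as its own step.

4

Step 1: Protonation of the alkene by H3O⁺: the π bond acts as the nucleophile and picks up H⁺, giving the more stable (Markovnikov) secondary carbocation. H2O is released.
Step 2: Carbocation rearrangement: a 1,2-hydride shift from the adjacent isopropyl carbon converts the initially-formed secondary cation into the more stable tertiary cation.
Step 3: A lone pair on the oxygen of H2O attacks the carbocation, forming a C–O bond and an oxonium ion (a protonated alcohol).
Step 4: H2O removes a proton from the oxonium oxygen, regenerating H3O⁺ and giving the neutral alcohol.
Total: 4 elementary steps.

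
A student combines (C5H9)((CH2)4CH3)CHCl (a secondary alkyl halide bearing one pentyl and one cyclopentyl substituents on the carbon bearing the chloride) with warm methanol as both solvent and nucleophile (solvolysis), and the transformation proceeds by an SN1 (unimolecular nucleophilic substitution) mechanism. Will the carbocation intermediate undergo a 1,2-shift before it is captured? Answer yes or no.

yes

The first-formed carbocation is secondary.
The adjacent cyclopentyl carbon already bears 2 other carbon substituents and has a hydrogen to migrate; after a 1,2-hydride shift from that carbon the positive charge sits on a tertiary centre.
Tertiary is more stable than secondary, so the shift occurs.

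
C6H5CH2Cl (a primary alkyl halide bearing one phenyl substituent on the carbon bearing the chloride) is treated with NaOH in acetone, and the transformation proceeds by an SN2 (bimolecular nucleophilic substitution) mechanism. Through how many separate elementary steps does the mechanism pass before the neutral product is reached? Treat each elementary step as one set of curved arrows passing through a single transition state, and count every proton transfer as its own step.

1

Step 1: OH⁻ attacks the back face of the α-carbon while Cl⁻ departs with the C–Cl bonding pair — a single concerted displacement through a pentacoordinate transition state.
Total: 1 elementary step.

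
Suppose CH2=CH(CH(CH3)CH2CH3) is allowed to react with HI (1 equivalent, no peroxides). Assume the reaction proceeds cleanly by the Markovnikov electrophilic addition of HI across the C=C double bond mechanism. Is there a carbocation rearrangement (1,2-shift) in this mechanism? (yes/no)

yes

The first-formed carbocation is secondary.
The adjacent sec-butyl carbon already bears 2 other carbon substituents and has a hydrogen to migrate; after a 1,2-hydride shift from that carbon the positive charge sits on a tertiary centre.
Tertiary is more stable than secondary, so the shift occurs.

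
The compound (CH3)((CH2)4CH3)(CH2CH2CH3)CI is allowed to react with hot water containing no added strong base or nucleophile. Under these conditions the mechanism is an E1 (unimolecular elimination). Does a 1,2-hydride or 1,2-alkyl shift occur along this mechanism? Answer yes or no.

The first-formed carbocation is tertiary.
No single 1,2-shift to an adjacent carbon would produce a more-substituted cation than the one already present, so no rearrangement occurs.

no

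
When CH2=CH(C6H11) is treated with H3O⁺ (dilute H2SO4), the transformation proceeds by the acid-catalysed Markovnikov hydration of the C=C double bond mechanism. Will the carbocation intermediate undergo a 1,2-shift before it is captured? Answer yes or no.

The first-formed carbocation is secondary.
The adjacent cyclohexyl carbon already bears 2 other carbon substituents and has a hydrogen to migrate; after a 1,2-hydride shift from that carbon the positive charge sits on a tertiary centre.
Tertiary is more stable than secondary, so the shift occurs.

yes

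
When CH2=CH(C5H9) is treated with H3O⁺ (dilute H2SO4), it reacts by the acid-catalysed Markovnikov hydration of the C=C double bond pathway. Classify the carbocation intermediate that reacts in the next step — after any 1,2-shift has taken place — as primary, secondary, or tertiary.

tertiary

Step 1: Electrophilic addition begins with the π(C=C) electrons forming a bond to the proton of H3O⁺. Following Markovnikov's rule, the resulting cation is secondary. H2O is released.
Step 2: A 1,2-hydride shift from the adjacent cyclopentyl carbon moves the positive charge from the secondary centre to an adjacent carbon, generating a more stable tertiary carbocation.
The cation rearranges from secondary to tertiary via a 1,2-hydride shift from the adjacent cyclopentyl carbon; the tertiary cation is what reacts next.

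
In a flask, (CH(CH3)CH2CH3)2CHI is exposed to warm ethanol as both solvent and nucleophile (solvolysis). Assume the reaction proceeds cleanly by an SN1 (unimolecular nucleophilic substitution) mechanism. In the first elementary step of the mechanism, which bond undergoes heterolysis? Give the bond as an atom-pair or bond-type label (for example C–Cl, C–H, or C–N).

Step 1: The C–I bond breaks with both electrons going to the iodide; I⁻ leaves and a secondary carbocation remains.
The bond broken in this step is the C–I bond.

C–I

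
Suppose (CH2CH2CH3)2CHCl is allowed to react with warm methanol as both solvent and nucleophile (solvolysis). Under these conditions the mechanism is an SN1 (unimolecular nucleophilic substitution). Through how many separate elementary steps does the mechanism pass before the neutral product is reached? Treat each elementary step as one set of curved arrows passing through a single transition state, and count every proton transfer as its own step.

3

Step 1: Unassisted departure of Cl⁻ (taking the C–Cl bonding pair) generates a secondary carbocation.
(No 1,2-shift: no single shift to an adjacent carbon would give a more stable cation.)
Step 2: Nucleophilic capture: the oxygen of CH3OH bonds to the cationic carbon, producing an oxonium-ion intermediate.
Step 3: Proton transfer from the O–H of the oxonium ion to a solvent molecule delivers the neutral ether.
Total: 3 elementary steps.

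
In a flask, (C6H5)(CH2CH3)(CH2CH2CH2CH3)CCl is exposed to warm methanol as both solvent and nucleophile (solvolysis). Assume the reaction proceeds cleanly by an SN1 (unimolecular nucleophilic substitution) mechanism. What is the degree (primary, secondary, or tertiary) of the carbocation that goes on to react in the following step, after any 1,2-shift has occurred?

tertiary

Step 1: The C–Cl bond breaks with both electrons going to the chloride; Cl⁻ leaves and a tertiary carbocation remains.
No single 1,2-shift to an adjacent carbon would give a more-substituted cation, so no rearrangement occurs.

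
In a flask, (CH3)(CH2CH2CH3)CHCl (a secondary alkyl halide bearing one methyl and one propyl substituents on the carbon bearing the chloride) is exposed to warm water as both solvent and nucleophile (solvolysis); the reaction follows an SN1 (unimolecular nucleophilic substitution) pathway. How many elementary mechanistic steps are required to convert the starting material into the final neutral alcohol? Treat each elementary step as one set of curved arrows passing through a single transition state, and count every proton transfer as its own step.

3

Step 1: Rate-determining heterolysis of the C–Cl bond gives Cl⁻ and a secondary carbocation.
(No 1,2-shift: no single shift to an adjacent carbon would give a more stable cation.)
Step 2: Nucleophilic capture: the oxygen of H2O bonds to the cationic carbon, producing an oxonium-ion intermediate.
Step 3: Proton transfer from the O–H of the oxonium ion to a solvent molecule delivers the neutral alcohol.
Total: 3 elementary steps.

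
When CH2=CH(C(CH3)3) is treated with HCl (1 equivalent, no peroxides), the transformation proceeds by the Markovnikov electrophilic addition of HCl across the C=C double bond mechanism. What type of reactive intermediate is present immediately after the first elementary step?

Step 1: The π electrons of the C=C bond attack a proton of HCl; Markovnikov addition places the new C–H on the less-substituted alkene carbon, so the positive charge ends up on the more-substituted carbon — a secondary carbocation. The H–Cl bond breaks heterolytically, releasing Cl⁻.
After step 1 the species present is a secondary carbocation.

secondary carbocation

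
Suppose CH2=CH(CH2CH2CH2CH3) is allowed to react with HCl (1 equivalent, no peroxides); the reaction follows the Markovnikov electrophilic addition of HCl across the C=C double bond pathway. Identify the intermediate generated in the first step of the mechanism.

secondary carbocation

Step 1: Protonation of the alkene by HCl: the π bond acts as the nucleophile and picks up H⁺, giving the more stable (Markovnikov) secondary carbocation. The H–Cl bond breaks heterolytically, releasing Cl⁻.
After step 1 the species present is a secondary carbocation.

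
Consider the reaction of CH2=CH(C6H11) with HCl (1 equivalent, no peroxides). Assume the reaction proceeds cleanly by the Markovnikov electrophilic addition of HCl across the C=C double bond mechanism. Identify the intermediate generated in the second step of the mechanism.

tertiary carbocation

Step 1: Protonation of the alkene by HCl: the π bond acts as the nucleophile and picks up H⁺, giving the more stable (Markovnikov) secondary carbocation. The H–Cl bond breaks heterolytically, releasing Cl⁻.
Step 2: A hydride (H with its bonding pair) migrates from the adjacent cyclohexyl carbon to the cationic centre — a 1,2-hydride shift — upgrading the secondary cation to a tertiary one.
After step 2 the species present is a tertiary carbocation.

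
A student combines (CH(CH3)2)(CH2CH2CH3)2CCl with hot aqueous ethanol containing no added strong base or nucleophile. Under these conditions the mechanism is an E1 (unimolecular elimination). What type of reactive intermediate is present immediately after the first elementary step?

Step 1: The C–Cl bond breaks with both electrons going to the chloride; Cl⁻ leaves and a tertiary carbocation remains.
After step 1 the species present is a tertiary carbocation.

tertiary carbocation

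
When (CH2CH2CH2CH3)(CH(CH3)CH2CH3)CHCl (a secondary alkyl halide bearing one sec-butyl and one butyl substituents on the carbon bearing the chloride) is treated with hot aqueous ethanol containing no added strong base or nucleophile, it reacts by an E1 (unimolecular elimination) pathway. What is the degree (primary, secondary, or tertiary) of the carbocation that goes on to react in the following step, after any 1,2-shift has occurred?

Step 1: Ionisation: the C–Cl σ-bond cleaves heterolytically; both bonding electrons depart with Cl⁻, leaving a secondary carbocation at the α-carbon.
Step 2: Carbocation rearrangement: a 1,2-hydride shift from the adjacent sec-butyl carbon converts the initially-formed secondary cation into the more stable tertiary cation.
The cation rearranges from secondary to tertiary via a 1,2-hydride shift from the adjacent sec-butyl carbon; the tertiary cation is what reacts next.

tertiary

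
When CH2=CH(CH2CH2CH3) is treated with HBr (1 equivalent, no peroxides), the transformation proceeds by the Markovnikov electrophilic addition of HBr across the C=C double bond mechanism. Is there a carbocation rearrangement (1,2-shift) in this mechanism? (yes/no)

The first-formed carbocation is secondary.
No single 1,2-shift to an adjacent carbon would produce a more-substituted cation than the one already present, so no rearrangement occurs.

no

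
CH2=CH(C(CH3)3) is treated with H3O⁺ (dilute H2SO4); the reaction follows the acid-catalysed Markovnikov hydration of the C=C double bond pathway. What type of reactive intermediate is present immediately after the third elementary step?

oxonium ion

Step 1: Protonation of the alkene by H3O⁺: the π bond acts as the nucleophile and picks up H⁺, giving the more stable (Markovnikov) secondary carbocation. H2O is released.
Step 2: Carbocation rearrangement: a 1,2-methyl shift from the adjacent tert-butyl carbon converts the initially-formed secondary cation into the more stable tertiary cation.
Step 3: Nucleophilic capture of the cation by H2O produces the protonated alcohol (an oxonium ion).
After step 3 the species present is an oxonium ion.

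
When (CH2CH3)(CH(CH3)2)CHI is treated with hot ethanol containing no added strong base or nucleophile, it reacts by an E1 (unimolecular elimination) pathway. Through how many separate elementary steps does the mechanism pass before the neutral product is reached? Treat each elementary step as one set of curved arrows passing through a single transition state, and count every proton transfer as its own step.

3

Step 1: The C–I bond breaks with both electrons going to the iodide; I⁻ leaves and a secondary carbocation remains.
Step 2: A hydride (H with its bonding pair) migrates from the adjacent isopropyl carbon to the cationic centre — a 1,2-hydride shift — upgrading the secondary cation to a tertiary one.
Step 3: Loss of a β-proton to an ethanol molecule of the solvent: the C–H bonding pair collapses toward the cationic carbon to form the C=C π bond, yielding the alkene.
Total: 3 elementary steps.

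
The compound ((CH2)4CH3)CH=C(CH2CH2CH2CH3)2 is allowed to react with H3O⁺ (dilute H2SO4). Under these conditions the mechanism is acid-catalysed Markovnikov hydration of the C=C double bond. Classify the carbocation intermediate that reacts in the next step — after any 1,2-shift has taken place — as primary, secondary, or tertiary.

Step 1: Electrophilic addition begins with the π(C=C) electrons forming a bond to the proton of H3O⁺. Following Markovnikov's rule, the resulting cation is tertiary. H2O is released.
No single 1,2-shift to an adjacent carbon would give a more-substituted cation, so no rearrangement occurs.

tertiary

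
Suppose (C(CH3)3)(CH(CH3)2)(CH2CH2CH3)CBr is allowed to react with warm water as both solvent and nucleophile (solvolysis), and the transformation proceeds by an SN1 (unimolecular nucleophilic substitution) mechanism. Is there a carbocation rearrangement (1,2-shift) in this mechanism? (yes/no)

The first-formed carbocation is tertiary.
No single 1,2-shift to an adjacent carbon would produce a more-substituted cation than the one already present, so no rearrangement occurs.

no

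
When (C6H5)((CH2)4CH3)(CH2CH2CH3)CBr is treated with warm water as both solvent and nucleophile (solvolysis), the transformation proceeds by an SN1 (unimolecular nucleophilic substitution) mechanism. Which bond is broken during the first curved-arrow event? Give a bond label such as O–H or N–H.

C–Br

Step 1: Rate-determining heterolysis of the C–Br bond gives Br⁻ and a tertiary carbocation.
The bond broken in this step is the C–Br bond.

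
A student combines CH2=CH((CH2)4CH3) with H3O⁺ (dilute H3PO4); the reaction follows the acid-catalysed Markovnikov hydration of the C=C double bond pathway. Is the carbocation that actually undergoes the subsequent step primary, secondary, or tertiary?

secondary

Step 1: The π electrons of the C=C bond attack a proton of H3O⁺; Markovnikov addition places the new C–H on the less-substituted alkene carbon, so the positive charge ends up on the more-substituted carbon — a secondary carbocation. H2O is released.
No single 1,2-shift to an adjacent carbon would give a more-substituted cation, so no rearrangement occurs.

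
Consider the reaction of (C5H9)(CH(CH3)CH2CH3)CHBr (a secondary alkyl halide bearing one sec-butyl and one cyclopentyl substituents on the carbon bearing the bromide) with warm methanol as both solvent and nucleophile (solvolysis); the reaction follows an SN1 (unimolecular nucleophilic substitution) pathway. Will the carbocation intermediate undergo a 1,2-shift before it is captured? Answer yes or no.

yes

The first-formed carbocation is secondary.
The adjacent sec-butyl carbon already bears 2 other carbon substituents and has a hydrogen to migrate; after a 1,2-hydride shift from that carbon the positive charge sits on a tertiary centre.
Tertiary is more stable than secondary, so the shift occurs.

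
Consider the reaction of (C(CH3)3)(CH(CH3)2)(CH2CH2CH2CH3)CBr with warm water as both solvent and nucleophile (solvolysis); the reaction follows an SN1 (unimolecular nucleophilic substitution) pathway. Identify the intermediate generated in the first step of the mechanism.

tertiary carbocation

Step 1: Ionisation: the C–Br σ-bond cleaves heterolytically; both bonding electrons depart with Br⁻, leaving a tertiary carbocation at the α-carbon.
After step 1 the species present is a tertiary carbocation.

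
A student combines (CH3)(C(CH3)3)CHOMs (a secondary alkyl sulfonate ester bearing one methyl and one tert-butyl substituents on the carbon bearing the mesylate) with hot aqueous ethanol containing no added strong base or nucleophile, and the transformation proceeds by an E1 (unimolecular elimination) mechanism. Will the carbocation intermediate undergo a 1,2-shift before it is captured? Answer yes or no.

yes

The first-formed carbocation is secondary.
The adjacent tert-butyl carbon has no hydrogen but bears methyl groups; migration of one methyl with its bonding pair (a 1,2-methyl shift) places the charge on a tertiary centre.
Tertiary is more stable than secondary, so the shift occurs.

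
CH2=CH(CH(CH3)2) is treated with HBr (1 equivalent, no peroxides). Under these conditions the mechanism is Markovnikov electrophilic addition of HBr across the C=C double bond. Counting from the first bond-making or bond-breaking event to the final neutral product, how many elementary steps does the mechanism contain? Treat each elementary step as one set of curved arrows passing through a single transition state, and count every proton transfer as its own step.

3

Step 1: Protonation of the alkene by HBr: the π bond acts as the nucleophile and picks up H⁺, giving the more stable (Markovnikov) secondary carbocation. The H–Br bond breaks heterolytically, releasing Br⁻.
Step 2: Carbocation rearrangement: a 1,2-hydride shift from the adjacent isopropyl carbon converts the initially-formed secondary cation into the more stable tertiary cation.
Step 3: The Br⁻ anion donates a lone pair to the carbocation, forming the new C–Br σ-bond and giving the neutral alkyl halide.
Total: 3 elementary steps.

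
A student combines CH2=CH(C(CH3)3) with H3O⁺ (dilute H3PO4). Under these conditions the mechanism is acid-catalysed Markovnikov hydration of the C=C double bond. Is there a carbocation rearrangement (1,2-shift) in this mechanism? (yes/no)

yes

The first-formed carbocation is secondary.
The adjacent tert-butyl carbon has no hydrogen but bears methyl groups; migration of one methyl with its bonding pair (a 1,2-methyl shift) places the charge on a tertiary centre.
Tertiary is more stable than secondary, so the shift occurs.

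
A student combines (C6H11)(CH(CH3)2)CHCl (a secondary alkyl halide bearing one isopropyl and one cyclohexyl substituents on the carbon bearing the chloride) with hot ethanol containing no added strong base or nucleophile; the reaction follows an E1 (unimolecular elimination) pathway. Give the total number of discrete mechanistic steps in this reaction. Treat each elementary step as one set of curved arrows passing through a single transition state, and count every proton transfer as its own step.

3

Step 1: Unassisted departure of Cl⁻ (taking the C–Cl bonding pair) generates a secondary carbocation.
Step 2: Carbocation rearrangement: a 1,2-hydride shift from the adjacent isopropyl carbon converts the initially-formed secondary cation into the more stable tertiary cation.
Step 3: A weak base (an ethanol molecule from the solvent) removes a proton from a carbon adjacent to the cationic centre; the electrons of that C–H bond become the new π(C=C) bond, giving the alkene.
Total: 3 elementary steps.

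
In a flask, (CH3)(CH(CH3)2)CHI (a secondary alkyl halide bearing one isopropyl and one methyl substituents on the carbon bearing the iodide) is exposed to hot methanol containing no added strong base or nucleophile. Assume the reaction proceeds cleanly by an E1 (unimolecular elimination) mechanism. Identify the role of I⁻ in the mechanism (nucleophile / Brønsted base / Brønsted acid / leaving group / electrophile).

leaving group

Step 1: Rate-determining heterolysis of the C–I bond gives I⁻ and a secondary carbocation.
I⁻ departs with both electrons of the breaking σ-bond — that is the definition of a leaving group.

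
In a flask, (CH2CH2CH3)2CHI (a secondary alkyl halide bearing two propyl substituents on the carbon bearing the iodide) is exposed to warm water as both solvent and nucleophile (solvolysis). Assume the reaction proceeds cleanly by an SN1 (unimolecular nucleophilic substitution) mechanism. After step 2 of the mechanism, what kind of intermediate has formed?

oxonium ion

Step 1: The C–I bond breaks with both electrons going to the iodide; I⁻ leaves and a secondary carbocation remains.
Step 2: H2O donates an oxygen lone pair into the empty p orbital of the cation, giving a protonated alcohol (an oxonium ion).
After step 2 the species present is an oxonium ion.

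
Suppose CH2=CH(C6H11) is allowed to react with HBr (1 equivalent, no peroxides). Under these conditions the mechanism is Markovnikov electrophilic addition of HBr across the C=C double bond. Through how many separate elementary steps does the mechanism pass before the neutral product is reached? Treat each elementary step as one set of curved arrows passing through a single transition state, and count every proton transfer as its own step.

3

Step 1: The π electrons of the C=C bond attack a proton of HBr; Markovnikov addition places the new C–H on the less-substituted alkene carbon, so the positive charge ends up on the more-substituted carbon — a secondary carbocation. The H–Br bond breaks heterolytically, releasing Br⁻.
Step 2: A hydride (H with its bonding pair) migrates from the adjacent cyclohexyl carbon to the cationic centre — a 1,2-hydride shift — upgrading the secondary cation to a tertiary one.
Step 3: Br⁻ captures the cation: a lone pair on Br⁻ fills the empty p orbital, producing the alkyl halide product.
Total: 3 elementary steps.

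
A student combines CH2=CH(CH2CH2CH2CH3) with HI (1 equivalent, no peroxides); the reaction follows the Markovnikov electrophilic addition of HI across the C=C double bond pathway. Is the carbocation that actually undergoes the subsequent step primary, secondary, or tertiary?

secondary

Step 1: The π electrons of the C=C bond attack a proton of HI; Markovnikov addition places the new C–H on the less-substituted alkene carbon, so the positive charge ends up on the more-substituted carbon — a secondary carbocation. The H–I bond breaks heterolytically, releasing I⁻.
No single 1,2-shift to an adjacent carbon would give a more-substituted cation, so no rearrangement occurs.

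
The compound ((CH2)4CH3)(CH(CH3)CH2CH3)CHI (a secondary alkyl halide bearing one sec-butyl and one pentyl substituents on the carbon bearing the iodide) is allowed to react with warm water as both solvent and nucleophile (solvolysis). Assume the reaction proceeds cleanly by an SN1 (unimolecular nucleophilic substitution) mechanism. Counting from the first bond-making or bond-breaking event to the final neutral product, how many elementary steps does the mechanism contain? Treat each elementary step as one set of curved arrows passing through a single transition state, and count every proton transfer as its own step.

4

Step 1: Ionisation: the C–I σ-bond cleaves heterolytically; both bonding electrons depart with I⁻, leaving a secondary carbocation at the α-carbon.
Step 2: A 1,2-hydride shift from the adjacent sec-butyl carbon moves the positive charge from the secondary centre to an adjacent carbon, generating a more stable tertiary carbocation.
Step 3: A lone pair on the oxygen of H2O attacks the carbocation, forming a new C–O σ-bond and an oxonium ion.
Step 4: Proton transfer from the O–H of the oxonium ion to a solvent molecule delivers the neutral alcohol.
Total: 4 elementary steps.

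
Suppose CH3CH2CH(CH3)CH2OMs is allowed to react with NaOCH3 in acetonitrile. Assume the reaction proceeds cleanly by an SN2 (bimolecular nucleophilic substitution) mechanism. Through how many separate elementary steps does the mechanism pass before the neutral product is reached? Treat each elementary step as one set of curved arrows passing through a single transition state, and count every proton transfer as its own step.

Step 1: The methoxide nucleophile donates a lone pair from O to the α-carbon in a backside attack; simultaneously the C–O σ-bond breaks and both of its electrons leave with MsO⁻. One concerted step with inversion of configuration.
Total: 1 elementary step.

1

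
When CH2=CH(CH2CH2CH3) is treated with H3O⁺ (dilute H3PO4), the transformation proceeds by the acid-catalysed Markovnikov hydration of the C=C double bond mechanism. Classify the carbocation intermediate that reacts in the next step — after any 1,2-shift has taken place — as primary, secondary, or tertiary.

Step 1: Electrophilic addition begins with the π(C=C) electrons forming a bond to the proton of H3O⁺. Following Markovnikov's rule, the resulting cation is secondary. H2O is released.
No single 1,2-shift to an adjacent carbon would give a more-substituted cation, so no rearrangement occurs.

secondary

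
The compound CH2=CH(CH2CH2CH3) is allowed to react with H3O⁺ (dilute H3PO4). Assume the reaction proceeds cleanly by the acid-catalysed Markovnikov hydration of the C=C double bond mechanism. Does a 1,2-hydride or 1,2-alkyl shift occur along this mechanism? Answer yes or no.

no

The first-formed carbocation is secondary.
No single 1,2-shift to an adjacent carbon would produce a more-substituted cation than the one already present, so no rearrangement occurs.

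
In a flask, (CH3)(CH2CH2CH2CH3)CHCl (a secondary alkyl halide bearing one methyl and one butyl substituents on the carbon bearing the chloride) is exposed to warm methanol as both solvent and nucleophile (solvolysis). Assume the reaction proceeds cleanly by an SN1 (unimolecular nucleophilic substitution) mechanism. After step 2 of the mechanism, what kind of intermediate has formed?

Step 1: The C–Cl bond breaks with both electrons going to the chloride; Cl⁻ leaves and a secondary carbocation remains.
Step 2: Nucleophilic capture: the oxygen of CH3OH bonds to the cationic carbon, producing an oxonium-ion intermediate.
After step 2 the species present is an oxonium ion.

oxonium ion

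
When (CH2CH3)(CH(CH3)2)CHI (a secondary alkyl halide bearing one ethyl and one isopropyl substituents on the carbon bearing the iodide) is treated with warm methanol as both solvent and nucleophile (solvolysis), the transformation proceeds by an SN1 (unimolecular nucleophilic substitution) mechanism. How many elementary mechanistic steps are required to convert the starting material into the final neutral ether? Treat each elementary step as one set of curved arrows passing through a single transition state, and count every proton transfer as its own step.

4

Step 1: The C–I bond breaks with both electrons going to the iodide; I⁻ leaves and a secondary carbocation remains.
Step 2: A hydride (H with its bonding pair) migrates from the adjacent isopropyl carbon to the cationic centre — a 1,2-hydride shift — upgrading the secondary cation to a tertiary one.
Step 3: CH3OH donates an oxygen lone pair into the empty p orbital of the cation, giving a protonated ether (an oxonium ion).
Step 4: A second solvent molecule removes the proton on oxygen, giving the neutral ether product.
Total: 4 elementary steps.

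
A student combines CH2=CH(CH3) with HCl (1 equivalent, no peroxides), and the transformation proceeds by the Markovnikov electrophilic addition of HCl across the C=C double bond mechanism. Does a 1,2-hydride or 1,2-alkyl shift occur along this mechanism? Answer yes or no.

The first-formed carbocation is secondary.
No single 1,2-shift to an adjacent carbon would produce a more-substituted cation than the one already present, so no rearrangement occurs.

no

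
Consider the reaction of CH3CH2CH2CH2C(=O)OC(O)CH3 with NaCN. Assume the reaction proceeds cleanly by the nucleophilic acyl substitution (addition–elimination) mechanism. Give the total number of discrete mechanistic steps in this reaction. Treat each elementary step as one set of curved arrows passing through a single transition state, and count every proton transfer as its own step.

Step 1: Nucleophilic addition of CN⁻ to the acyl carbon breaks the π(C=O) bond and yields a tetrahedral, anionic intermediate.
Step 2: Collapse of the tetrahedral intermediate: the alkoxide oxygen pushes its lone pair back to re-form C=O while CH3CO2⁻ leaves.
Total: 2 elementary steps.

2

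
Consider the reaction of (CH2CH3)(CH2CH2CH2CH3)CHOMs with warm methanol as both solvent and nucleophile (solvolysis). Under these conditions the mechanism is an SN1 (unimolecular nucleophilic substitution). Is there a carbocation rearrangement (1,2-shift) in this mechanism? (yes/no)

no

The first-formed carbocation is secondary.
No single 1,2-shift to an adjacent carbon would produce a more-substituted cation than the one already present, so no rearrangement occurs.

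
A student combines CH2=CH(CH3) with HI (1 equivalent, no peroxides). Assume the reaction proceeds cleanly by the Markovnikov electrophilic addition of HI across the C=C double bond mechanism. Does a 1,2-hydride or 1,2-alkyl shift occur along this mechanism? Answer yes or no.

The first-formed carbocation is secondary.
No single 1,2-shift to an adjacent carbon would produce a more-substituted cation than the one already present, so no rearrangement occurs.

no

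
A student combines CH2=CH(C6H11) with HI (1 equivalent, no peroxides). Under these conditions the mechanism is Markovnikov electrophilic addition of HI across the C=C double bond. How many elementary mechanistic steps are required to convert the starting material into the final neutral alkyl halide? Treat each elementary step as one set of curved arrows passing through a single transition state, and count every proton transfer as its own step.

Step 1: Protonation of the alkene by HI: the π bond acts as the nucleophile and picks up H⁺, giving the more stable (Markovnikov) secondary carbocation. The H–I bond breaks heterolytically, releasing I⁻.
Step 2: A 1,2-hydride shift from the adjacent cyclohexyl carbon moves the positive charge from the secondary centre to an adjacent carbon, generating a more stable tertiary carbocation.
Step 3: The I⁻ anion donates a lone pair to the carbocation, forming the new C–I σ-bond and giving the neutral alkyl halide.
Total: 3 elementary steps.

3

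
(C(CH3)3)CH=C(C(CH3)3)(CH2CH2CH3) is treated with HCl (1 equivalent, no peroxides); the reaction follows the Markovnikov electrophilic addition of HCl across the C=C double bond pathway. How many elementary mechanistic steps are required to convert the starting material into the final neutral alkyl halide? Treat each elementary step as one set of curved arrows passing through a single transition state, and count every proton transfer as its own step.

Step 1: Protonation of the alkene by HCl: the π bond acts as the nucleophile and picks up H⁺, giving the more stable (Markovnikov) tertiary carbocation. The H–Cl bond breaks heterolytically, releasing Cl⁻.
(No 1,2-shift: no single shift to an adjacent carbon would give a more stable cation.)
Step 2: The Cl⁻ anion donates a lone pair to the carbocation, forming the new C–Cl σ-bond and giving the neutral alkyl halide.
Total: 2 elementary steps.

2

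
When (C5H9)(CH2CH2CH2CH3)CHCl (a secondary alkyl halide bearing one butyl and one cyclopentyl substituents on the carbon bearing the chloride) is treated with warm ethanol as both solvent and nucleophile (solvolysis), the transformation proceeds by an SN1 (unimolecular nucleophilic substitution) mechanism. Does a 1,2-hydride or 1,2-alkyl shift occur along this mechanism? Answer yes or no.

yes

The first-formed carbocation is secondary.
The adjacent cyclopentyl carbon already bears 2 other carbon substituents and has a hydrogen to migrate; after a 1,2-hydride shift from that carbon the positive charge sits on a tertiary centre.
Tertiary is more stable than secondary, so the shift occurs.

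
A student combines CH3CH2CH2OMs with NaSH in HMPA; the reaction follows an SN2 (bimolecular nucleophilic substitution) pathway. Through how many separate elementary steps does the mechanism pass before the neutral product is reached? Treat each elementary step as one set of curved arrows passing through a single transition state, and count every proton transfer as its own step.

1

Step 1: HS⁻ attacks the back face of the α-carbon while MsO⁻ departs with the C–O bonding pair — a single concerted displacement through a pentacoordinate transition state.
Total: 1 elementary step.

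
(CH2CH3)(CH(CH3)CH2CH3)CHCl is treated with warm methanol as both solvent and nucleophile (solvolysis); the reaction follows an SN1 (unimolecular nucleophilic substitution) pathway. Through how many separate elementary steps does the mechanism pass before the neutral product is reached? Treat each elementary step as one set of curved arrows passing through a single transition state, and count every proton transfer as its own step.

Step 1: Rate-determining heterolysis of the C–Cl bond gives Cl⁻ and a secondary carbocation.
Step 2: Carbocation rearrangement: a 1,2-hydride shift from the adjacent sec-butyl carbon converts the initially-formed secondary cation into the more stable tertiary cation.
Step 3: A lone pair on the oxygen of CH3OH attacks the carbocation, forming a new C–O σ-bond and an oxonium ion.
Step 4: Deprotonation of the oxonium oxygen by solvent methanol yields the neutral ether.
Total: 4 elementary steps.

4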